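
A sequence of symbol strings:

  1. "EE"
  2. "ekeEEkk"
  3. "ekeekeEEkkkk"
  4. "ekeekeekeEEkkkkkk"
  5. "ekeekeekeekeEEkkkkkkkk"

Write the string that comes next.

Each term wraps the previous one in eke on the left and kk on the right.
So the next term is eke·ekeekeekeekeEEkkkkkkkk·kk.

ekeekeekeekeekeEEkkkkkkkkkk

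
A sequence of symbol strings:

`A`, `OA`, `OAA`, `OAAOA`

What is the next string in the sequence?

This is a Fibonacci-style word recurrence s(k) = s(k−1)·s(k−2): e.g. OA·A = OAA.
So term 5 is OAAOA·OAA.

OAAOAOAA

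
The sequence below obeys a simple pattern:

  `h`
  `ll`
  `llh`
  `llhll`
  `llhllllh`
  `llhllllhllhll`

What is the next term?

llhllllhllhllllhllllh

Each term (from the third on) is the previous term followed by the one before it: term 3 = ll·h = llh.
Continuing: llhllllhllhll · llhllllh gives term 7.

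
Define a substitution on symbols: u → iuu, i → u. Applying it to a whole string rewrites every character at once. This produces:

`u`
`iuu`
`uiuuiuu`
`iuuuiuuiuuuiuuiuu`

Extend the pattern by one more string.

uiuuiuuiuuuiuuiuuuiuuiuuiuuuiuuiuuuiuuiuu

Applying the rule to each of the 17 symbols of iuuuiuuiuuuiuuiuu gives the pieces u iuu iuu iuu u iuu iuu u iuu iuu iuu u iuu iuu u iuu iuu, which concatenate to the answer.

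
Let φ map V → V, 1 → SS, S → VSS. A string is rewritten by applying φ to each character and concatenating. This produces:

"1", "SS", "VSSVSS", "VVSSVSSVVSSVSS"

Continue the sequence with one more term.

Rewriting the 14 symbols of VVSSVSSVVSSVSS one by one yields V V VSS VSS V VSS VSS V V VSS VSS V VSS VSS; concatenated:

VVVSSVSSVVSSVSSVVVSSVSSVVSSVSS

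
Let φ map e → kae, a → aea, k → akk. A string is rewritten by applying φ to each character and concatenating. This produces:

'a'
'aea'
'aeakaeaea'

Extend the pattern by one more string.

Rewriting each symbol of aeakaeaea: a→aea, e→kae, a→aea, k→akk, a→aea, e→kae, a→aea, e→kae, a→aea, which concatenates to aea kae aea akk aea kae aea kae aea.

aeakaeaeaakkaeakaeaeakaeaea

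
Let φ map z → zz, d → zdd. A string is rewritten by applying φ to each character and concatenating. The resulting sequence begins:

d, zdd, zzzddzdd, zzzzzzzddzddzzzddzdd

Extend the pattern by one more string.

zzzzzzzzzzzzzzzddzddzzzddzddzzzzzzzddzddzzzddzdd

Replace each of the 20 characters of zzzzzzzddzddzzzddzdd in place — zz zz zz zz zz zz zz zdd zdd zz zdd zdd zz zz zz zdd zdd zz zdd zdd — and concatenate.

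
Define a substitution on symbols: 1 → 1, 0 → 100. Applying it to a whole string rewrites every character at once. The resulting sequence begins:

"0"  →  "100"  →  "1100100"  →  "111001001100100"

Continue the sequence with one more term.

Rewriting the 15 symbols of 111001001100100 one by one yields 1 1 1 100 100 1 100 100 1 1 100 100 1 100 100; concatenated:

1111001001100100111001001100100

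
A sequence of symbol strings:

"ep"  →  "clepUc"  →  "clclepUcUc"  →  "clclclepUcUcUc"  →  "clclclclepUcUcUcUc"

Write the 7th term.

clclclclclclepUcUcUcUcUcUc

Each term wraps the previous one in cl on the left and Uc on the right.
From clclclclepUcUcUcUc, 2 further steps: clclclclepUcUcUcUc → clclclclclepUcUcUcUcUc → (answer).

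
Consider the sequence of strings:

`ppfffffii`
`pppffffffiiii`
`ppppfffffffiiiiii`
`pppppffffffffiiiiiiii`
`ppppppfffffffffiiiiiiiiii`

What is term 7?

Reading off run lengths: p runs 2, 3, 4, 5, 6; f runs 5, 6, 7, 8, 9; i runs 2, 4, 6, 8, 10 — each is linear in n, where the shown terms are n = 2, 3, 4, 5, 6.
At n = 8 the blocks have lengths 8, 11, 14.

ppppppppfffffffffffiiiiiiiiiiiiii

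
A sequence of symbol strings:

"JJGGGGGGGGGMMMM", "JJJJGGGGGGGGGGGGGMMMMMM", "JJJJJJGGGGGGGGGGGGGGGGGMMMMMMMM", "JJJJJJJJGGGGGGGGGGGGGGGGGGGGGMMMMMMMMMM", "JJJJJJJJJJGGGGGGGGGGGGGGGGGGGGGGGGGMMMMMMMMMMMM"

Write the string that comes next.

Term n consists of 2n-2 J's, followed by 4n+1 G's, followed by 2n M's, where the shown terms are n = 2, 3, 4, 5, 6.
For the next term, n = 7, so the run lengths are 12, 29, 14.

JJJJJJJJJJJJGGGGGGGGGGGGGGGGGGGGGGGGGGGGGMMMMMMMMMMMMMM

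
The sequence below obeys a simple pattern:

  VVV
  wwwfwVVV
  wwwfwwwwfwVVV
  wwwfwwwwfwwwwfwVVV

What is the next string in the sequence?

The strings grow by a fixed prefix wwwfw each time.
Applying this once more to wwwfwwwwfwwwwfwVVV:

wwwfwwwwfwwwwfwwwwfwVVV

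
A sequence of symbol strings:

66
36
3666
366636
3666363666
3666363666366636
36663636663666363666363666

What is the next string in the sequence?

366636366636663636663636663666363666366636

This is a Fibonacci-style word recurrence s(k) = s(k−1)·s(k−2): e.g. 36·66 = 3666.
The next term joins 36663636663666363666363666 and 3666363666366636.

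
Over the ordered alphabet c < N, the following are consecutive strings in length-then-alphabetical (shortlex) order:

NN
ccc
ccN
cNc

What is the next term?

Treat cNc as a base-2 numeral over the given alphabet and add one, carrying through any trailing N's.

cNN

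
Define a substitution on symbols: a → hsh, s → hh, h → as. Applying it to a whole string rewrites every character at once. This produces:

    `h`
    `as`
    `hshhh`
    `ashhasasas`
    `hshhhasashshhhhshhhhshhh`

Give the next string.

φ(hshhhasashshhhhshhhhshhh) expands symbol-by-symbol to as hh as as as hsh hh hsh hh as hh as as as as hh as as as as hh as as as; joining the 24 pieces gives the next term.

ashhasasashshhhhshhhashhasasasashhasasasashhasasas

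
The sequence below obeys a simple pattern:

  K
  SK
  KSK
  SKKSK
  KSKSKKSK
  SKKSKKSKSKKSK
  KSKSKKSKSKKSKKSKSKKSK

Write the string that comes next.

From term 3 onward, concatenate the second-to-last term with the last: K·SK = KSK, SK·KSK = SKKSK, …
The next term joins SKKSKKSKSKKSK and KSKSKKSKSKKSKKSKSKKSK.

SKKSKKSKSKKSKKSKSKKSKSKKSKKSKSKKSK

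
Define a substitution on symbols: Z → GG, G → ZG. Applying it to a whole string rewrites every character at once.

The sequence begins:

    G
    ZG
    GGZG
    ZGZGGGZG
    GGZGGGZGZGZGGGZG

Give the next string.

ZGZGGGZGZGZGGGZGGGZGGGZGZGZGGGZG

Replace each of the 16 characters of GGZGGGZGZGZGGGZG in place — ZG ZG GG ZG ZG ZG GG ZG GG ZG GG ZG ZG ZG GG ZG — and concatenate.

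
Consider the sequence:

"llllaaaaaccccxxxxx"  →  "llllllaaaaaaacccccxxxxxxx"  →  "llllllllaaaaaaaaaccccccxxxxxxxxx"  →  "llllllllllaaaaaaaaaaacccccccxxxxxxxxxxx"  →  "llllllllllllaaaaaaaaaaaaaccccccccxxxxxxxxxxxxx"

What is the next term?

llllllllllllllaaaaaaaaaaaaaaacccccccccxxxxxxxxxxxxxxx

Each string has the form l^{2n} a^{2n+1} c^{n+2} x^{2n+1}, where the shown terms are n = 2, 3, 4, 5, 6.
For the next term, n = 7, so the run lengths are 14, 15, 9, 15.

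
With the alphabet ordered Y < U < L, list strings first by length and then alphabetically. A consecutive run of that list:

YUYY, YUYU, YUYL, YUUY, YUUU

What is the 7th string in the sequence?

Continuing the enumeration 2 steps past YUUU: YUUU → YUUL → (answer).

YULY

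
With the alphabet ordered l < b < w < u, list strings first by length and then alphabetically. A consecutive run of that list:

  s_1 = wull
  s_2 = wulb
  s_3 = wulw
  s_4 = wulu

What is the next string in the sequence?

Treat wulu as a base-4 numeral over the given alphabet and add one, carrying through any trailing u's.

wubl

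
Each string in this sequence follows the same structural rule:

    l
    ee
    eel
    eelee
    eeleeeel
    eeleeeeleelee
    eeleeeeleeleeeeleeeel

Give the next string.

eeleeeeleeleeeeleeeeleeleeeeleelee

From term 3 onward, concatenate the last term with the second-to-last: ee·l = eel, eel·ee = eelee, …
Continuing: eeleeeeleeleeeeleeeel · eeleeeeleelee gives term 8.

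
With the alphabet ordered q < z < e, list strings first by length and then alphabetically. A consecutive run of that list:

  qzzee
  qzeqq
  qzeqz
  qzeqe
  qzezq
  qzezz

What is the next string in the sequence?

Find the rightmost character of qzezz below e, bump it to the next letter, and reset everything to its right to q.

qzeze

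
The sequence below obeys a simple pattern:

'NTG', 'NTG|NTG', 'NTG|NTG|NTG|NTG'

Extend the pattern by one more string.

Every step duplicates the string with '|' between the halves.
Doubling NTG|NTG|NTG|NTG with '|' between the halves:

NTG|NTG|NTG|NTG|NTG|NTG|NTG|NTG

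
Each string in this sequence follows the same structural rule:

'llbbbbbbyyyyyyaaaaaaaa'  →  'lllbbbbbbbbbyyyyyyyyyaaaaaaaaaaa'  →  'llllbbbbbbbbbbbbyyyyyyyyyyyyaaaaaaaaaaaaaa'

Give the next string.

lllllbbbbbbbbbbbbbbbyyyyyyyyyyyyyyyaaaaaaaaaaaaaaaaa

The n-th term is n l's then 3n b's then 3n y's then 3n+2 a's, where the shown terms are n = 2, 3, 4.
At n = 5 the blocks have lengths 5, 15, 15, 17.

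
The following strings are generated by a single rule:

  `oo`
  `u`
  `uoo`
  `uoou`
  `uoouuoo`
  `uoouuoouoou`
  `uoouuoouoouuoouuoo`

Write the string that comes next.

uoouuoouoouuoouuoouoouuoouoou

From term 3 onward, concatenate the last term with the second-to-last: u·oo = uoo, uoo·u = uoou, …
The next term joins uoouuoouoouuoouuoo and uoouuoouoou.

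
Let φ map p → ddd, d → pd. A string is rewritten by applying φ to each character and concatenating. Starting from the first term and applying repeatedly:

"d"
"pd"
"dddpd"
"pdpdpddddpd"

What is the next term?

Apply φ to pdpdpddddpd symbol by symbol: p→ddd, d→pd, p→ddd, d→pd, p→ddd, d→pd, d→pd, d→pd, d→pd, p→ddd, d→pd; joined: ddd pd ddd pd ddd pd pd pd pd ddd pd.

dddpddddpddddpdpdpdpddddpd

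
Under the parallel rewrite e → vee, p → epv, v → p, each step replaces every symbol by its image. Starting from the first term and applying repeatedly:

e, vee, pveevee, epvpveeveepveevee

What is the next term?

veeepvpepvpveeveepveeveeepvpveeveepveevee

Applying the rule to each of the 17 symbols of epvpveeveepveevee gives the pieces vee epv p epv p vee vee p vee vee epv p vee vee p vee vee, which concatenate to the answer.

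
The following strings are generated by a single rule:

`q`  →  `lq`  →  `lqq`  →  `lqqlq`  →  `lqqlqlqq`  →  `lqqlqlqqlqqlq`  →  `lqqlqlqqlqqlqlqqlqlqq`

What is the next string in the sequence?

This is a Fibonacci-style word recurrence s(k) = s(k−1)·s(k−2): e.g. lq·q = lqq.
The next term joins lqqlqlqqlqqlqlqqlqlqq and lqqlqlqqlqqlq.

lqqlqlqqlqqlqlqqlqlqqlqqlqlqqlqqlq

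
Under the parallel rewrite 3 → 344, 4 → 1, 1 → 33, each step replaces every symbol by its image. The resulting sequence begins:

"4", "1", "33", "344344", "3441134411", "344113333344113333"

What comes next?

344113333344344344344344113333344344344344

Replace each of the 18 characters of 344113333344113333 in place — 344 1 1 33 33 344 344 344 344 344 1 1 33 33 344 344 344 344 — and concatenate.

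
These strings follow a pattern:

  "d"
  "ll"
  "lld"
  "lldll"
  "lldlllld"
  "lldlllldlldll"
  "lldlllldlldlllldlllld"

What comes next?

From term 3 onward, concatenate the last term with the second-to-last: ll·d = lld, lld·ll = lldll, …
Continuing: lldlllldlldlllldlllld · lldlllldlldll gives term 8.

lldlllldlldlllldlllldlldlllldlldll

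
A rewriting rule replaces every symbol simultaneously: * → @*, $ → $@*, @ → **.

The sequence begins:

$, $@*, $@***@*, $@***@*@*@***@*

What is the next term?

Applying the rule to each of the 15 symbols of $@***@*@*@***@* gives the pieces $@* ** @* @* @* ** @* ** @* ** @* @* @* ** @*, which concatenate to the answer.

$@***@*@*@***@***@***@*@*@***@*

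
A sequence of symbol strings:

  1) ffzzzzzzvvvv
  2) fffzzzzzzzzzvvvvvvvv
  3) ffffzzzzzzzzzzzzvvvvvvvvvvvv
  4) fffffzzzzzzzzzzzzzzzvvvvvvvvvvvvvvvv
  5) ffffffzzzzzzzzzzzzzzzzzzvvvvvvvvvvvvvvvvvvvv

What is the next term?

fffffffzzzzzzzzzzzzzzzzzzzzzvvvvvvvvvvvvvvvvvvvvvvvv

Each string has the form f^{n+1} z^{3n+3} v^{4n} (n = 1, 2, …).
Setting n = 6 gives 7, 21, 24 characters in each block.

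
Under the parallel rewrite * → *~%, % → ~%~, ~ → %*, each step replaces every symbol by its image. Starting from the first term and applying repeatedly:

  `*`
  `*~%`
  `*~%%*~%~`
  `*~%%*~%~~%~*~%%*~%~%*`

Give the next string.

Rewriting the 21 symbols of *~%%*~%~~%~*~%%*~%~%* one by one yields *~% %* ~%~ ~%~ *~% %* ~%~ %* %* ~%~ %* *~% %* ~%~ ~%~ *~% %* ~%~ %* ~%~ *~%; concatenated:

*~%%*~%~~%~*~%%*~%~%*%*~%~%**~%%*~%~~%~*~%%*~%~%*~%~*~%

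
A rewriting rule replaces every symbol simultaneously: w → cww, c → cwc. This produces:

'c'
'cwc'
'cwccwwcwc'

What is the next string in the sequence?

cwccwwcwccwccwwcwwcwccwwcwc

Rewriting each symbol of cwccwwcwc: c→cwc, w→cww, c→cwc, c→cwc, w→cww, w→cww, c→cwc, w→cww, c→cwc, which concatenates to cwc cww cwc cwc cww cww cwc cww cwc.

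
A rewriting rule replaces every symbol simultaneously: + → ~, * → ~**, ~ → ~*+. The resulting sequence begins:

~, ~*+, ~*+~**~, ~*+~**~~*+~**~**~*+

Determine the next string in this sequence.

~*+~**~~*+~**~**~*+~*+~**~~*+~**~**~*+~**~**~*+~**~

Applying the rule to each of the 19 symbols of ~*+~**~~*+~**~**~*+ gives the pieces ~*+ ~** ~ ~*+ ~** ~** ~*+ ~*+ ~** ~ ~*+ ~** ~** ~*+ ~** ~** ~*+ ~** ~, which concatenate to the answer.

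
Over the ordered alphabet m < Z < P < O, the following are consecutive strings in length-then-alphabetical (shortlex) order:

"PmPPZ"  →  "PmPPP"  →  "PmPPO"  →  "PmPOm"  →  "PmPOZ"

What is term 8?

PmOmm

Advancing 3 positions from PmPOZ through PmPOZ → PmPOP → PmPOO reaches term 8.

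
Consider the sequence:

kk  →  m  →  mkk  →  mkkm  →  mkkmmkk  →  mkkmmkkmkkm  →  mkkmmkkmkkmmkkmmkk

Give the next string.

Each term (from the third on) is the previous term followed by the one before it: term 3 = m·kk = mkk.
So term 8 is mkkmmkkmkkmmkkmmkk·mkkmmkkmkkm.

mkkmmkkmkkmmkkmmkkmkkmmkkmkkm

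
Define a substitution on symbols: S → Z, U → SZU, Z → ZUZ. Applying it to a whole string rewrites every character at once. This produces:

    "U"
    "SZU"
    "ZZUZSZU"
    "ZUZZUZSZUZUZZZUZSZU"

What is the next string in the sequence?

Rewriting the 19 symbols of ZUZZUZSZUZUZZZUZSZU one by one yields ZUZ SZU ZUZ ZUZ SZU ZUZ Z ZUZ SZU ZUZ SZU ZUZ ZUZ ZUZ SZU ZUZ Z ZUZ SZU; concatenated:

ZUZSZUZUZZUZSZUZUZZZUZSZUZUZSZUZUZZUZZUZSZUZUZZZUZSZU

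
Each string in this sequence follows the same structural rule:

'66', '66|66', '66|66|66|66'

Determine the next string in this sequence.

66|66|66|66|66|66|66|66

Every step duplicates the string with '|' between the halves.
So the next term is two copies of 66|66|66|66 with '|' between the halves.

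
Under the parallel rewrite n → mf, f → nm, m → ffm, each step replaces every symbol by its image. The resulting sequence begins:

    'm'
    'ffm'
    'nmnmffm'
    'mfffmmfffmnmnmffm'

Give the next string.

ffmnmnmnmffmffmnmnmnmffmmfffmmfffmnmnmffm

Replace each of the 17 characters of mfffmmfffmnmnmffm in place — ffm nm nm nm ffm ffm nm nm nm ffm mf ffm mf ffm nm nm ffm — and concatenate.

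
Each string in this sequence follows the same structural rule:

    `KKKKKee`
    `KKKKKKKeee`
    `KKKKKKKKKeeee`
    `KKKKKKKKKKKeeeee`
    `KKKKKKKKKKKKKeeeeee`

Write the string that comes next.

KKKKKKKKKKKKKKKeeeeeee

The n-th term is 2n+1 K's then n e's, where the shown terms are n = 2, 3, 4, 5, 6.
Setting n = 7 gives 15, 7 characters in each block.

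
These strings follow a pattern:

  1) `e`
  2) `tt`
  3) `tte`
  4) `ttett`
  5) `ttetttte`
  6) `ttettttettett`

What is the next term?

Each term (from the third on) is the previous term followed by the one before it: term 3 = tt·e = tte.
Continuing: ttettttettett · ttetttte gives term 7.

ttettttettettttetttte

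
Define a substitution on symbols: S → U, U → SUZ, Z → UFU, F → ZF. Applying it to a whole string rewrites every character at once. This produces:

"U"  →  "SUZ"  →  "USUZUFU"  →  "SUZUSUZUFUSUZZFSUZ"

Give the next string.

Rewriting the 18 symbols of SUZUSUZUFUSUZZFSUZ one by one yields U SUZ UFU SUZ U SUZ UFU SUZ ZF SUZ U SUZ UFU UFU ZF U SUZ UFU; concatenated:

USUZUFUSUZUSUZUFUSUZZFSUZUSUZUFUUFUZFUSUZUFU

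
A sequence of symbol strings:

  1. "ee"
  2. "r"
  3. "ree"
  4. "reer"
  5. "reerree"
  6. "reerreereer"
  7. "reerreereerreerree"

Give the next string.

This is a Fibonacci-style word recurrence s(k) = s(k−1)·s(k−2): e.g. r·ee = ree.
So term 8 is reerreereerreerree·reerreereer.

reerreereerreerreereerreereer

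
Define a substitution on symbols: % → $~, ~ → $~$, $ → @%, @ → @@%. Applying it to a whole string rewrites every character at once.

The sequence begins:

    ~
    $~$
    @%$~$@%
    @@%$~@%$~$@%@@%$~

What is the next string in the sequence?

Replace each of the 17 characters of @@%$~@%$~$@%@@%$~ in place — @@% @@% $~ @% $~$ @@% $~ @% $~$ @% @@% $~ @@% @@% $~ @% $~$ — and concatenate.

@@%@@%$~@%$~$@@%$~@%$~$@%@@%$~@@%@@%$~@%$~$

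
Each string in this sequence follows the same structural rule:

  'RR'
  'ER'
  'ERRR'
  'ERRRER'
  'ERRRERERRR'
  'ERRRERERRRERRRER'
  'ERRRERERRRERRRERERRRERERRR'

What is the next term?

ERRRERERRRERRRERERRRERERRRERRRERERRRERRRER

Each term (from the third on) is the previous term followed by the one before it: term 3 = ER·RR = ERRR.
Continuing: ERRRERERRRERRRERERRRERERRR · ERRRERERRRERRRER gives term 8.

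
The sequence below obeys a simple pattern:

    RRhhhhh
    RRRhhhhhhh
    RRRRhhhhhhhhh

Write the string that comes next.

RRRRRhhhhhhhhhhh

Term n consists of n R's, followed by 2n+1 h's, where the shown terms are n = 2, 3, 4.
Setting n = 5 gives 5, 11 characters in each block.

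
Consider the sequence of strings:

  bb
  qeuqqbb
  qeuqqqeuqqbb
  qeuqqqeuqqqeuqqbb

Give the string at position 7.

qeuqqqeuqqqeuqqqeuqqqeuqqqeuqqbb

Every step adds qeuqq at the front: s(k+1) = qeuqq·s(k).
From qeuqqqeuqqqeuqqbb, 3 further steps: qeuqqqeuqqqeuqqbb → qeuqqqeuqqqeuqqqeuqqbb → qeuqqqeuqqqeuqqqeuqqqeuqqbb → (answer).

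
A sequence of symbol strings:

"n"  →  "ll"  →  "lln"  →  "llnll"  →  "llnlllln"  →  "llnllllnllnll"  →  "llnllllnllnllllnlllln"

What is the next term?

llnllllnllnllllnllllnllnllllnllnll

From term 3 onward, concatenate the last term with the second-to-last: ll·n = lln, lln·ll = llnll, …
The next term joins llnllllnllnllllnlllln and llnllllnllnll.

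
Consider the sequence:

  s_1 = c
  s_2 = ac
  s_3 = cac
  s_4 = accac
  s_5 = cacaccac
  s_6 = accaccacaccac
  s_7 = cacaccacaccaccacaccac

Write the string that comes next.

From term 3 onward, concatenate the second-to-last term with the last: c·ac = cac, ac·cac = accac, …
So term 8 is accaccacaccac·cacaccacaccaccacaccac.

accaccacaccaccacaccacaccaccacaccac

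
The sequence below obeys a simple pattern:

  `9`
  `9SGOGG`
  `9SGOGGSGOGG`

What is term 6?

Each term is the previous one with SGOGG appended.
From 9SGOGGSGOGG, 3 further steps: 9SGOGGSGOGG → 9SGOGGSGOGGSGOGG → 9SGOGGSGOGGSGOGGSGOGG → (answer).

9SGOGGSGOGGSGOGGSGOGGSGOGG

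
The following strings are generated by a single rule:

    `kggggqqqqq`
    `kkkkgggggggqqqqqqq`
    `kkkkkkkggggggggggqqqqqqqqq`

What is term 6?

Term n consists of 3n-2 k's, followed by 3n+1 g's, followed by 2n+3 q's (n = 1, 2, …).
For term 6, n = 6, so the run lengths are 16, 19, 15.

kkkkkkkkkkkkkkkkgggggggggggggggggggqqqqqqqqqqqqqqq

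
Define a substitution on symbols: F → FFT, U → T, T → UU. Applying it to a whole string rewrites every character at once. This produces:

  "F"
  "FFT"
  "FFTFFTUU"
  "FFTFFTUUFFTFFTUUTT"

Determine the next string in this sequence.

FFTFFTUUFFTFFTUUTTFFTFFTUUFFTFFTUUTTUUUU

φ(FFTFFTUUFFTFFTUUTT) expands symbol-by-symbol to FFT FFT UU FFT FFT UU T T FFT FFT UU FFT FFT UU T T UU UU; joining the 18 pieces gives the next term.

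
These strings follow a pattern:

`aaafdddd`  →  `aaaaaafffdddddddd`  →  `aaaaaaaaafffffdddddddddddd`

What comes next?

Each string has the form a^{3n} f^{2n-1} d^{4n} (n = 1, 2, …).
Setting n = 4 gives 12, 7, 16 characters in each block.

aaaaaaaaaaaafffffffdddddddddddddddd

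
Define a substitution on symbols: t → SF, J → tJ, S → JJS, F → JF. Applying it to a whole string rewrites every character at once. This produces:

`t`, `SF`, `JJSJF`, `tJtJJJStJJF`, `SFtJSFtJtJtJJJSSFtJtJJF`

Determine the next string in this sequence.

Replace each of the 23 characters of SFtJSFtJtJtJJJSSFtJtJJF in place — JJS JF SF tJ JJS JF SF tJ SF tJ SF tJ tJ tJ JJS JJS JF SF tJ SF tJ tJ JF — and concatenate.

JJSJFSFtJJJSJFSFtJSFtJSFtJtJtJJJSJJSJFSFtJSFtJtJJF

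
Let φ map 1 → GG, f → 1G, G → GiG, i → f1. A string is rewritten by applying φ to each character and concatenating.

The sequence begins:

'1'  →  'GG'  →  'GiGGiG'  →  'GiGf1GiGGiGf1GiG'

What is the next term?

Rewriting the 16 symbols of GiGf1GiGGiGf1GiG one by one yields GiG f1 GiG 1G GG GiG f1 GiG GiG f1 GiG 1G GG GiG f1 GiG; concatenated:

GiGf1GiG1GGGGiGf1GiGGiGf1GiG1GGGGiGf1GiG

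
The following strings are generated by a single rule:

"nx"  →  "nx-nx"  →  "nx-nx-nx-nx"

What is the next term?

Each string is two copies of the previous one joined by '-'.
So the next term is two copies of nx-nx-nx-nx with '-' between the halves.

nx-nx-nx-nx-nx-nx-nx-nx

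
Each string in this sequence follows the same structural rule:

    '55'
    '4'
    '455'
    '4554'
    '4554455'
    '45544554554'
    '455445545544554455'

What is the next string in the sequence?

From term 3 onward, concatenate the last term with the second-to-last: 4·55 = 455, 455·4 = 4554, …
So term 8 is 455445545544554455·45544554554.

45544554554455445545544554554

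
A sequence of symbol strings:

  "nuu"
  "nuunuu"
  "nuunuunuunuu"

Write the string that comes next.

nuunuunuunuunuunuunuunuu

Every step duplicates the string.
One more doubling of nuunuunuunuu gives the answer.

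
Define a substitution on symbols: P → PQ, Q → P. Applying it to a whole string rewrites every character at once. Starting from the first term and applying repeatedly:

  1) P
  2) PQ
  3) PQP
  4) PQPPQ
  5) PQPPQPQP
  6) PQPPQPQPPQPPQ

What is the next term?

Replace each of the 13 characters of PQPPQPQPPQPPQ in place — PQ P PQ PQ P PQ P PQ PQ P PQ PQ P — and concatenate.

PQPPQPQPPQPPQPQPPQPQP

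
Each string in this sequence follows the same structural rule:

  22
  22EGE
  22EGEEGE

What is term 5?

22EGEEGEEGEEGE

Every step adds EGE to the end: s(k+1) = s(k)·EGE.
From 22EGEEGE, 2 further steps: 22EGEEGE → 22EGEEGEEGE → (answer).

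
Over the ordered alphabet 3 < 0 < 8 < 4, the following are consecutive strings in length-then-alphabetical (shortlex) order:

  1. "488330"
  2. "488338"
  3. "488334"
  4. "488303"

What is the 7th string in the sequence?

Continuing the enumeration 3 steps past 488303: 488303 → 488300 → 488308 → (answer).

488304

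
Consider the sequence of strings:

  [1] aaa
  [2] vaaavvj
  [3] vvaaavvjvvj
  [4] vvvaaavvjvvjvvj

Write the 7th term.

vvvvvvaaavvjvvjvvjvvjvvjvvj

Every step adds v to the front and vvj to the end of the previous string.
From vvvaaavvjvvjvvj, 3 further steps: vvvaaavvjvvjvvj → vvvvaaavvjvvjvvjvvj → vvvvvaaavvjvvjvvjvvjvvj → (answer).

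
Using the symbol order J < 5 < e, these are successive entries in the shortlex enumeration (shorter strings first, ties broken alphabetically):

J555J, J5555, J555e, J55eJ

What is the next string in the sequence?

J55e5

The successor of J55eJ increments the rightmost position that isn't already e and resets every position after it to J.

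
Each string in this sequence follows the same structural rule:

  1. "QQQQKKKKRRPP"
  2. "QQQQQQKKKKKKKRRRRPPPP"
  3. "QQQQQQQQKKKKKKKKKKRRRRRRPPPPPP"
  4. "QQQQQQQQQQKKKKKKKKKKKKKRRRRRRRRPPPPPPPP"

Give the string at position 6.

Term n consists of 2n+2 Q's, followed by 3n+1 K's, followed by 2n R's, followed by 2n P's (n = 1, 2, …).
At n = 6 the blocks have lengths 14, 19, 12, 12.

QQQQQQQQQQQQQQKKKKKKKKKKKKKKKKKKKRRRRRRRRRRRRPPPPPPPPPPPP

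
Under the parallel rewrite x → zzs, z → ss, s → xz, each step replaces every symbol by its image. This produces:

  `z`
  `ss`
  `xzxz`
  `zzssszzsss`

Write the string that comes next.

ssssxzxzxzssssxzxzxz

Expanding zzssszzsss: z→ss, z→ss, s→xz, s→xz, s→xz, z→ss, z→ss, s→xz, s→xz, s→xz. Concatenated: ss ss xz xz xz ss ss xz xz xz.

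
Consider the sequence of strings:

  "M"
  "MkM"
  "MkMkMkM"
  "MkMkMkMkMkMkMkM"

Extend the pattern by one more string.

Each string is two copies of the previous one joined by 'k'.
So the next term is two copies of MkMkMkMkMkMkMkM with 'k' between the halves.

MkMkMkMkMkMkMkMkMkMkMkMkMkMkMkM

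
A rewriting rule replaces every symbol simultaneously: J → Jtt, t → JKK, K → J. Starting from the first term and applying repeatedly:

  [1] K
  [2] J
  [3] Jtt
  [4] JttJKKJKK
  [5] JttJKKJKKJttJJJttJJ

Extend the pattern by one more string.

Applying the rule to each of the 19 symbols of JttJKKJKKJttJJJttJJ gives the pieces Jtt JKK JKK Jtt J J Jtt J J Jtt JKK JKK Jtt Jtt Jtt JKK JKK Jtt Jtt, which concatenate to the answer.

JttJKKJKKJttJJJttJJJttJKKJKKJttJttJttJKKJKKJttJtt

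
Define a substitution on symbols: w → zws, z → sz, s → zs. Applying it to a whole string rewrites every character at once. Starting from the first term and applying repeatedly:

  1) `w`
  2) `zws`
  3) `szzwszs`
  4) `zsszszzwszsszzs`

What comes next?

Replace each of the 15 characters of zsszszzwszsszzs in place — sz zs zs sz zs sz sz zws zs sz zs zs sz sz zs — and concatenate.

szzszsszzsszszzwszsszzszsszszzs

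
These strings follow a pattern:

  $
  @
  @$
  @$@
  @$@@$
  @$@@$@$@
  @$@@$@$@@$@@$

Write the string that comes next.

@$@@$@$@@$@@$@$@@$@$@

From term 3 onward, concatenate the last term with the second-to-last: @·$ = @$, @$·@ = @$@, …
Continuing: @$@@$@$@@$@@$ · @$@@$@$@ gives term 8.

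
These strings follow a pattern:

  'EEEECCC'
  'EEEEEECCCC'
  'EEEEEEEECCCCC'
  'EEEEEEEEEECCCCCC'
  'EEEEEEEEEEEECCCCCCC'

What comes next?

EEEEEEEEEEEEEECCCCCCCC

Each string has the form E^{2n} C^{n+1}, where the shown terms are n = 2, 3, 4, 5, 6.
Setting n = 7 gives 14, 8 characters in each block.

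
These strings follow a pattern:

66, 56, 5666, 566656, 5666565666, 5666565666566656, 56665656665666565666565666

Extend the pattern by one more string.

Each term (from the third on) is the previous term followed by the one before it: term 3 = 56·66 = 5666.
The next term joins 56665656665666565666565666 and 5666565666566656.

566656566656665656665656665666565666566656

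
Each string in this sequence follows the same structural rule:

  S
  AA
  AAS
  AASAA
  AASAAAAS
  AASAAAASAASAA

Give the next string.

AASAAAASAASAAAASAAAAS

This is a Fibonacci-style word recurrence s(k) = s(k−1)·s(k−2): e.g. AA·S = AAS.
The next term joins AASAAAASAASAA and AASAAAAS.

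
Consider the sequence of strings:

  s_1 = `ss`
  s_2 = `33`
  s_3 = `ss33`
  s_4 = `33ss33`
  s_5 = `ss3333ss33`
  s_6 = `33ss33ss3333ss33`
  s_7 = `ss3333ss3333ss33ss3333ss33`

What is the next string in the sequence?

From term 3 onward, concatenate the second-to-last term with the last: ss·33 = ss33, 33·ss33 = 33ss33, …
So term 8 is 33ss33ss3333ss33·ss3333ss3333ss33ss3333ss33.

33ss33ss3333ss33ss3333ss3333ss33ss3333ss33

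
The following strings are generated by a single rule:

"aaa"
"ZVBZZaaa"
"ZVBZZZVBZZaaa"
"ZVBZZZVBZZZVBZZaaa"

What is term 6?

Each term is the previous one with ZVBZZ prepended.
From ZVBZZZVBZZZVBZZaaa, 2 further steps: ZVBZZZVBZZZVBZZaaa → ZVBZZZVBZZZVBZZZVBZZaaa → (answer).

ZVBZZZVBZZZVBZZZVBZZZVBZZaaa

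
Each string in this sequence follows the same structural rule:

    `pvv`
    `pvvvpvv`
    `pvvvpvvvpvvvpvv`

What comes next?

Every step duplicates the string with 'v' between the halves.
So the next term is two copies of pvvvpvvvpvvvpvv with 'v' between the halves.

pvvvpvvvpvvvpvvvpvvvpvvvpvvvpvv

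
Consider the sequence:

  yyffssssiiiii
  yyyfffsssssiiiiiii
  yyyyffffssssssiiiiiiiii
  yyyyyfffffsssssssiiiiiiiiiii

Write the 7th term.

yyyyyyyyffffffffssssssssssiiiiiiiiiiiiiiiii

Reading off run lengths: y runs 2, 3, 4, 5; f runs 2, 3, 4, 5; s runs 4, 5, 6, 7; i runs 5, 7, 9, 11 — each is linear in n, where the shown terms are n = 2, 3, 4, 5.
For term 7, n = 8, so the run lengths are 8, 8, 10, 17.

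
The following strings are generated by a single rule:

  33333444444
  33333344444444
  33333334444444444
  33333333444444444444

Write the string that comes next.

Term n consists of n+2 3's, followed by 2n 4's, where the shown terms are n = 3, 4, 5, 6.
Setting n = 7 gives 9, 14 characters in each block.

33333333344444444444444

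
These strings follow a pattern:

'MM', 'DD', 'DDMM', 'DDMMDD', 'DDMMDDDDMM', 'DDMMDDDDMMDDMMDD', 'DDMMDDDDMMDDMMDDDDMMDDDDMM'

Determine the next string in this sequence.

Each term (from the third on) is the previous term followed by the one before it: term 3 = DD·MM = DDMM.
The next term joins DDMMDDDDMMDDMMDDDDMMDDDDMM and DDMMDDDDMMDDMMDD.

DDMMDDDDMMDDMMDDDDMMDDDDMMDDMMDDDDMMDDMMDD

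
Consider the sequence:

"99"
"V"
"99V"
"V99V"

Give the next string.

From term 3 onward, concatenate the second-to-last term with the last: 99·V = 99V, V·99V = V99V, …
Continuing: 99V · V99V gives term 5.

99VV99V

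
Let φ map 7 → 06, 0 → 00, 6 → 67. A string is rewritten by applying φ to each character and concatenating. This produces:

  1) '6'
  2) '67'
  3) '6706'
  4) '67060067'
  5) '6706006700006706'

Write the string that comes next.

φ(6706006700006706) expands symbol-by-symbol to 67 06 00 67 00 00 67 06 00 00 00 00 67 06 00 67; joining the 16 pieces gives the next term.

67060067000067060000000067060067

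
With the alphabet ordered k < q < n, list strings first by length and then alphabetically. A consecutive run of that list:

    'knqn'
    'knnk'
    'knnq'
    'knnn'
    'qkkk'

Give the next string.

qkkq

Find the rightmost character of qkkk below n, bump it to the next letter, and reset everything to its right to k.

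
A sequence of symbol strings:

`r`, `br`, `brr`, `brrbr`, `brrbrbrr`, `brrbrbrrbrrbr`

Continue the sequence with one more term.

brrbrbrrbrrbrbrrbrbrr

Each term (from the third on) is the previous term followed by the one before it: term 3 = br·r = brr.
So term 7 is brrbrbrrbrrbr·brrbrbrr.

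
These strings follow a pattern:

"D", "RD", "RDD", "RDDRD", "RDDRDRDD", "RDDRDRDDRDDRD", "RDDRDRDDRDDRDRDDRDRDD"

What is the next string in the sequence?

Each term (from the third on) is the previous term followed by the one before it: term 3 = RD·D = RDD.
So term 8 is RDDRDRDDRDDRDRDDRDRDD·RDDRDRDDRDDRD.

RDDRDRDDRDDRDRDDRDRDDRDDRDRDDRDDRD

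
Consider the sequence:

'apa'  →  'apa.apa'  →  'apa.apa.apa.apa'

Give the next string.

s(k+1) = s(k)·.·s(k) — each term doubles the last with '.' between the halves.
One more doubling of apa.apa.apa.apa gives the answer.

apa.apa.apa.apa.apa.apa.apa.apa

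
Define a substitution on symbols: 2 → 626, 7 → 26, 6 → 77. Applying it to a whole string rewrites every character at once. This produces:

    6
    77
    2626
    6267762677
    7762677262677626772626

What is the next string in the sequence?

26267762677262662677626772626776267726266267762677

φ(7762677262677626772626) expands symbol-by-symbol to 26 26 77 626 77 26 26 626 77 626 77 26 26 77 626 77 26 26 626 77 626 77; joining the 22 pieces gives the next term.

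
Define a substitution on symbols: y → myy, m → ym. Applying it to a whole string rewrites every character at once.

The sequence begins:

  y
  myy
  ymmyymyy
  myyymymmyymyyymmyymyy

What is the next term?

ymmyymyymyyymmyyymymmyymyyymmyymyymyyymymmyymyyymmyymyy

Replace each of the 21 characters of myyymymmyymyyymmyymyy in place — ym myy myy myy ym myy ym ym myy myy ym myy myy myy ym ym myy myy ym myy myy — and concatenate.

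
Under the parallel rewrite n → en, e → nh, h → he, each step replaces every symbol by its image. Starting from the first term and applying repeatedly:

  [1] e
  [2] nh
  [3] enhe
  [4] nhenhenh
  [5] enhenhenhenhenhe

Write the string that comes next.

Rewriting the 16 symbols of enhenhenhenhenhe one by one yields nh en he nh en he nh en he nh en he nh en he nh; concatenated:

nhenhenhenhenhenhenhenhenhenhenh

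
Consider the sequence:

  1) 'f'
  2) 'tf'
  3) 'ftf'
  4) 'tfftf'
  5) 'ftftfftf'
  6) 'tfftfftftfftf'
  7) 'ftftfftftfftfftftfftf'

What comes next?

tfftfftftfftfftftfftftfftfftftfftf

Each term (from the third on) is the two preceding terms concatenated in order: term 3 = f·tf = ftf.
So term 8 is tfftfftftfftf·ftftfftftfftfftftfftf.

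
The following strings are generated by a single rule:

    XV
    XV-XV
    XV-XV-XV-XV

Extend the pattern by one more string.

Every step duplicates the string with '-' between the halves.
So the next term is two copies of XV-XV-XV-XV with '-' between the halves.

XV-XV-XV-XV-XV-XV-XV-XV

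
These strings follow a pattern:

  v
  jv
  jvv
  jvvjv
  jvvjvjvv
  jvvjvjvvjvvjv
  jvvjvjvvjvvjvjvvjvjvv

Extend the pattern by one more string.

This is a Fibonacci-style word recurrence s(k) = s(k−1)·s(k−2): e.g. jv·v = jvv.
Continuing: jvvjvjvvjvvjvjvvjvjvv · jvvjvjvvjvvjv gives term 8.

jvvjvjvvjvvjvjvvjvjvvjvvjvjvvjvvjv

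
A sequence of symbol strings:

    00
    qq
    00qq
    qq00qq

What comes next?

00qqqq00qq

From term 3 onward, concatenate the second-to-last term with the last: 00·qq = 00qq, qq·00qq = qq00qq, …
So term 5 is 00qq·qq00qq.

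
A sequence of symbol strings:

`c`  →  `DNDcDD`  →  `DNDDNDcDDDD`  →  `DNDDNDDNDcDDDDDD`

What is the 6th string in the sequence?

Each term wraps the previous one in DND on the left and DD on the right.
From DNDDNDDNDcDDDDDD, 2 further steps: DNDDNDDNDcDDDDDD → DNDDNDDNDDNDcDDDDDDDD → (answer).

DNDDNDDNDDNDDNDcDDDDDDDDDD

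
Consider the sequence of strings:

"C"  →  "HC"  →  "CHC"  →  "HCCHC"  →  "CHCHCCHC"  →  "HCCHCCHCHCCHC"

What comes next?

CHCHCCHCHCCHCCHCHCCHC

Each term (from the third on) is the two preceding terms concatenated in order: term 3 = C·HC = CHC.
The next term joins CHCHCCHC and HCCHCCHCHCCHC.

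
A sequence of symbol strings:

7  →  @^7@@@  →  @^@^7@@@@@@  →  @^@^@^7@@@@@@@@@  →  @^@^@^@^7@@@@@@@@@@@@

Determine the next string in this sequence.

@^@^@^@^@^7@@@@@@@@@@@@@@@

Every step adds @^ to the front and @@@ to the end of the previous string.
So the next term is @^·@^@^@^@^7@@@@@@@@@@@@·@@@.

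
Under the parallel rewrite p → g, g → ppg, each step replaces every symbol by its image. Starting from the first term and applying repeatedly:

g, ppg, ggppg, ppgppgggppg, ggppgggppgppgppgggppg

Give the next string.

Rewriting the 21 symbols of ggppgggppgppgppgggppg one by one yields ppg ppg g g ppg ppg ppg g g ppg g g ppg g g ppg ppg ppg g g ppg; concatenated:

ppgppgggppgppgppgggppgggppgggppgppgppgggppg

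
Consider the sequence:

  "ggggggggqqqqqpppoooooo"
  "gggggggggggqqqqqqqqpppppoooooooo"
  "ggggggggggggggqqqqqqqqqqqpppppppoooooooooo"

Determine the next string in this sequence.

gggggggggggggggggqqqqqqqqqqqqqqpppppppppoooooooooooo

Reading off run lengths: g runs 8, 11, 14; q runs 5, 8, 11; p runs 3, 5, 7; o runs 6, 8, 10 — each is linear in n, where the shown terms are n = 2, 3, 4.
At n = 5 the blocks have lengths 17, 14, 9, 12.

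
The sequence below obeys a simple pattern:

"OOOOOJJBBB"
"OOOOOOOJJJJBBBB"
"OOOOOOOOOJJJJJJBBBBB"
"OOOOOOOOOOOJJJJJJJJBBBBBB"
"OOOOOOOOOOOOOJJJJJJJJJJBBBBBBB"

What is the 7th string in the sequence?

Each string has the form O^{2n+3} J^{2n} B^{n+2} (n = 1, 2, …).
At n = 7 the blocks have lengths 17, 14, 9.

OOOOOOOOOOOOOOOOOJJJJJJJJJJJJJJBBBBBBBBB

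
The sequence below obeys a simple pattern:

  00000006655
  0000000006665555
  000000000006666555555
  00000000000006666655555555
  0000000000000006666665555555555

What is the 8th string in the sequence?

Each string has the form 0^{2n+3} 6^{n} 5^{2n-2}, where the shown terms are n = 2, 3, 4, 5, 6.
At n = 9 the blocks have lengths 21, 9, 16.

0000000000000000000006666666665555555555555555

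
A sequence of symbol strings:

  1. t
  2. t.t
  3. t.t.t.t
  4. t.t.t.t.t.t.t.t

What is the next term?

s(k+1) = s(k)·.·s(k) — each term doubles the last with '.' between the halves.
Doubling t.t.t.t.t.t.t.t with '.' between the halves:

t.t.t.t.t.t.t.t.t.t.t.t.t.t.t.t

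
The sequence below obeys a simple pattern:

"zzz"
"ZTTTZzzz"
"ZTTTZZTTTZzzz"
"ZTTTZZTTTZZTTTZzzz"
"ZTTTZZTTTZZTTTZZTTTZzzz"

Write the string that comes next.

ZTTTZZTTTZZTTTZZTTTZZTTTZzzz

The strings grow by a fixed prefix ZTTTZ each time.
One more step from ZTTTZZTTTZZTTTZZTTTZzzz gives the answer.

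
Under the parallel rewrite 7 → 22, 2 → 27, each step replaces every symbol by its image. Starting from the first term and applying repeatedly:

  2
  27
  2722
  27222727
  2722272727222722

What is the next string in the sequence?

Replace each of the 16 characters of 2722272727222722 in place — 27 22 27 27 27 22 27 22 27 22 27 27 27 22 27 27 — and concatenate.

27222727272227222722272727222727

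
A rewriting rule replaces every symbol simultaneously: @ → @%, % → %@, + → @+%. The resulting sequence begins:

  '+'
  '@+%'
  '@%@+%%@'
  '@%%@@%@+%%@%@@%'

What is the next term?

Rewriting the 15 symbols of @%%@@%@+%%@%@@% one by one yields @% %@ %@ @% @% %@ @% @+% %@ %@ @% %@ @% @% %@; concatenated:

@%%@%@@%@%%@@%@+%%@%@@%%@@%@%%@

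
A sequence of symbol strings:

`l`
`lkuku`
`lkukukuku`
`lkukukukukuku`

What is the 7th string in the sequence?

The strings grow by a fixed suffix kuku each time.
From lkukukukukuku, 3 further steps: lkukukukukuku → lkukukukukukukuku → lkukukukukukukukukuku → (answer).

lkukukukukukukukukukukuku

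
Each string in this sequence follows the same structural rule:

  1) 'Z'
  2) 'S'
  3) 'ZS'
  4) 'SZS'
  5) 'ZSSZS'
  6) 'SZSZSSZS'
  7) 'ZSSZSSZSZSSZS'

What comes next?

Each term (from the third on) is the two preceding terms concatenated in order: term 3 = Z·S = ZS.
The next term joins SZSZSSZS and ZSSZSSZSZSSZS.

SZSZSSZSZSSZSSZSZSSZS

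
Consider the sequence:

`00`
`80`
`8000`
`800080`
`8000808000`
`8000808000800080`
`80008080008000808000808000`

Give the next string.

This is a Fibonacci-style word recurrence s(k) = s(k−1)·s(k−2): e.g. 80·00 = 8000.
Continuing: 80008080008000808000808000 · 8000808000800080 gives term 8.

800080800080008080008080008000808000800080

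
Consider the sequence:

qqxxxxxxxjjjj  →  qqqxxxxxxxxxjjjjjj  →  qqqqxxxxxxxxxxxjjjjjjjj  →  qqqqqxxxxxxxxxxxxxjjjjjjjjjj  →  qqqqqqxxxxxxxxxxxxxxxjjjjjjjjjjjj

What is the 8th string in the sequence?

qqqqqqqqqxxxxxxxxxxxxxxxxxxxxxjjjjjjjjjjjjjjjjjj

The n-th term is n q's then 2n+3 x's then 2n j's, where the shown terms are n = 2, 3, 4, 5, 6.
Setting n = 9 gives 9, 21, 18 characters in each block.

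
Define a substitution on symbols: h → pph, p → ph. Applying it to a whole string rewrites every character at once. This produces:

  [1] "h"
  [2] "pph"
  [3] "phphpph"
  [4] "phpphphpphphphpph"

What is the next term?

Rewriting the 17 symbols of phpphphpphphphpph one by one yields ph pph ph ph pph ph pph ph ph pph ph pph ph pph ph ph pph; concatenated:

phpphphphpphphpphphphpphphpphphpphphphpph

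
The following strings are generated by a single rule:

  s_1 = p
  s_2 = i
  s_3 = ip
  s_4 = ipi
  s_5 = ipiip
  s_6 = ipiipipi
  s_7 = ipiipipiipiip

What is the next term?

Each term (from the third on) is the previous term followed by the one before it: term 3 = i·p = ip.
The next term joins ipiipipiipiip and ipiipipi.

ipiipipiipiipipiipipi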